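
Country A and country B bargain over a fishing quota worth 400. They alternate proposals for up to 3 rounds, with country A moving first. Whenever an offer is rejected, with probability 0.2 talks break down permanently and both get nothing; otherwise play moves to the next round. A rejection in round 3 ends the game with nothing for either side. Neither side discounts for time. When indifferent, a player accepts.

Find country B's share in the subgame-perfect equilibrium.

64

Round 3 (country A proposes): rejection yields 0 for country B; country A offers 0 and keeps 400.
Round 2 (country B proposes): rejecting gives country A an expected 0.8 × 400 = 320, so country B offers 320, keeping 80.
Round 1 (country A proposes): rejecting gives country B an expected 0.8 × 80 = 64; country A offers that and keeps 336.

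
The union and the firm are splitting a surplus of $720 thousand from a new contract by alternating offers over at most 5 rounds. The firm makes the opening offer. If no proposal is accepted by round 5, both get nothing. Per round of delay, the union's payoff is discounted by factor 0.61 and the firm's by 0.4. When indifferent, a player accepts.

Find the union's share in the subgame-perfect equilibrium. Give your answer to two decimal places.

Round 5 (the firm proposes): the union will accept anything ≥ 0, so the firm offers 0 and keeps 720.
Round 4 (the union proposes): the firm can get 720 next round, worth 0.4 × 720 = 288 now; the union offers that and keeps 432.
Round 3 (the firm proposes): the union can get 432 next round, worth 0.61 × 432 = 263.52 now. The firm offers 263.52 and keeps 720 − 263.52 = 456.48.
Round 2 (the union proposes): the firm can get 456.48 next round, worth 0.4 × 456.48 = 182.592 now. The union offers 182.592 and keeps 720 − 182.592 = 537.408.
Round 1 (the firm proposes): the union can get 537.408 next round, worth 0.61 × 537.408 = 327.81888 now, so the firm offers 327.81888, keeping 392.18112.

327.82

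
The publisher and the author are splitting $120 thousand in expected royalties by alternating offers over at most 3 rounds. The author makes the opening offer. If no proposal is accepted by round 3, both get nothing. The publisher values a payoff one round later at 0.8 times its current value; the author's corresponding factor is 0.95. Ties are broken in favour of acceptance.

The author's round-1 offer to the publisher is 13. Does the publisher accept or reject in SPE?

Accept

Work out the publisher's continuation value if the offer is rejected.
Round 3 (the author proposes): rejection yields 0 for the publisher; the author offers 0 and keeps 120.
Round 2 (the publisher proposes): the author can get 120 next round, worth 0.95 × 120 = 114 now. The publisher offers 114 and keeps 120 − 114 = 6.
So by rejecting in round 1, the publisher gets 6 next round, worth 0.8 × 6 = 4.8 now.
Offer 13 ≥ 4.8, so the publisher accepts.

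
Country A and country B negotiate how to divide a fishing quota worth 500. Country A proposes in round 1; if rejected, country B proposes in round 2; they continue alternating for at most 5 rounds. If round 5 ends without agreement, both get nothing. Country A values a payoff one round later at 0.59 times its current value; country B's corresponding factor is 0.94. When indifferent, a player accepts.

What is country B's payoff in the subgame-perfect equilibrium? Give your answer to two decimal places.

Round 5 (country A proposes): rejection yields 0 for country B; country A offers 0 and keeps 500.
Round 4 (country B proposes): country A can get 500 next round, worth 0.59 × 500 = 295 now, so country B offers 295, keeping 205.
Round 3 (country A proposes): country B can get 205 next round, worth 0.94 × 205 = 192.7 now, so country A offers 192.7, keeping 307.3.
Round 2 (country B proposes): country A can get 307.3 next round, worth 0.59 × 307.3 = 181.307 now, so country B offers 181.307, keeping 318.693.
Round 1 (country A proposes): country B can get 318.693 next round, worth 0.94 × 318.693 = 299.57142 now. Country A offers 299.57142 and keeps 500 − 299.57142 = 200.42858.

299.57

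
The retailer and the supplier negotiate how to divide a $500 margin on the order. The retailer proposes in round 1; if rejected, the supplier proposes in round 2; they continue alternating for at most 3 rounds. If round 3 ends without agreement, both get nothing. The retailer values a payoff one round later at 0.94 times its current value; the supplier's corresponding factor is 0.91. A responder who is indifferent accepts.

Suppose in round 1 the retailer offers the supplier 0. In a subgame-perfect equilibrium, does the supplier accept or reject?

Reject

Work out the supplier's continuation value if the offer is rejected.
Round 3 (the retailer proposes): rejection yields 0 for the supplier; the retailer offers 0 and keeps 500.
Round 2 (the supplier proposes): the retailer can get 500 next round, worth 0.94 × 500 = 470 now; the supplier offers that and keeps 30.
So by rejecting in round 1, the supplier gets 30 next round, worth 0.91 × 30 = 27.3 now.
Offer 0 < 27.3, so the supplier rejects.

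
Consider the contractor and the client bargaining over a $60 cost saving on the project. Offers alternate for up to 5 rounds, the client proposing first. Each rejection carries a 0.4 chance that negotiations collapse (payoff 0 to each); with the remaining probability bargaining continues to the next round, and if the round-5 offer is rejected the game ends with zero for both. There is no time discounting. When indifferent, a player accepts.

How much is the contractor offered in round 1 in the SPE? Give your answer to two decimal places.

By backward induction:
Round 5 (the client proposes): the contractor will accept anything ≥ 0, so the client offers 0 and keeps 60.
Round 4 (the contractor proposes): rejecting gives the client an expected 0.6 × 60 = 36; the contractor offers that and keeps 24.
Round 3 (the client proposes): rejecting gives the contractor an expected 0.6 × 24 = 14.4; the client offers that and keeps 45.6.
Round 2 (the contractor proposes): rejecting gives the client an expected 0.6 × 45.6 = 27.36; the contractor offers that and keeps 32.64.
Round 1 (the client proposes): rejecting gives the contractor an expected 0.6 × 32.64 = 19.584, so the client offers 19.584, keeping 40.416.

19.58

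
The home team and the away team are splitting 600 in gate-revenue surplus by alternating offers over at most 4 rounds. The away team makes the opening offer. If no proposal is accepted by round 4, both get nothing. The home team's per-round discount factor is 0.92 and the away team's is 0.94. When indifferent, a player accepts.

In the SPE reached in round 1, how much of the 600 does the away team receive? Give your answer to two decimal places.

89.51

Round 4 (the home team proposes): rejection yields 0 for the away team; the home team offers 0 and keeps 600.
Round 3 (the away team proposes): the home team can get 600 next round, worth 0.92 × 600 = 552 now, so the away team offers 552, keeping 48.
Round 2 (the home team proposes): the away team can get 48 next round, worth 0.94 × 48 = 45.12 now; the home team offers that and keeps 554.88.
Round 1 (the away team proposes): the home team can get 554.88 next round, worth 0.92 × 554.88 = 510.4896 now. The away team offers 510.4896 and keeps 600 − 510.4896 = 89.5104.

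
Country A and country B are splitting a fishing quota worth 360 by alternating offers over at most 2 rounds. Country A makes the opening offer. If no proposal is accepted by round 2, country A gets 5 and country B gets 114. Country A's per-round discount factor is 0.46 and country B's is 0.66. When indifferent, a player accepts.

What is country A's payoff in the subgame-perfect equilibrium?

125.7

Round 2 (country B proposes): country A gets 5 if talks fail, so country B offers 5 and keeps 355.
Round 1 (country A proposes): country B can get 355 next round, worth 0.66 × 355 = 234.3 now, so country A offers 234.3, keeping 125.7.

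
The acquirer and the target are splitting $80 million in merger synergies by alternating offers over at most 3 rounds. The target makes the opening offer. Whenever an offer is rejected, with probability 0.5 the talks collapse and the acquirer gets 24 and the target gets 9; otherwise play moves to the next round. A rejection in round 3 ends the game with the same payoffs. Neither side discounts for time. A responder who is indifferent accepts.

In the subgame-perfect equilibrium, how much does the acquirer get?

Round 3 (the target proposes): the acquirer gets 24 if talks fail, so the target offers 24 and keeps 56.
Round 2 (the acquirer proposes): rejecting gives the target an expected 0.5 × 56 + 0.5 × 9 = 32.5. The acquirer offers 32.5 and keeps 80 − 32.5 = 47.5.
Round 1 (the target proposes): rejecting gives the acquirer an expected 0.5 × 47.5 + 0.5 × 24 = 35.75; the target offers that and keeps 44.25.

35.75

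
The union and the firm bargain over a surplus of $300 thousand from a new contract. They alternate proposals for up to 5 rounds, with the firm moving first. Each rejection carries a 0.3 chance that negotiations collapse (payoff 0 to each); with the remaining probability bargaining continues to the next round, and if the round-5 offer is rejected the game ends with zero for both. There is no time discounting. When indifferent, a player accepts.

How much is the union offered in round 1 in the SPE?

93.87

Round 5 (the firm proposes): rejection yields 0 for the union; the firm offers 0 and keeps 300.
Round 4 (the union proposes): rejecting gives the firm an expected 0.7 × 300 = 210, so the union offers 210, keeping 90.
Round 3 (the firm proposes): rejecting gives the union an expected 0.7 × 90 = 63; the firm offers that and keeps 237.
Round 2 (the union proposes): rejecting gives the firm an expected 0.7 × 237 = 165.9, so the union offers 165.9, keeping 134.1.
Round 1 (the firm proposes): rejecting gives the union an expected 0.7 × 134.1 = 93.87, so the firm offers 93.87, keeping 206.13.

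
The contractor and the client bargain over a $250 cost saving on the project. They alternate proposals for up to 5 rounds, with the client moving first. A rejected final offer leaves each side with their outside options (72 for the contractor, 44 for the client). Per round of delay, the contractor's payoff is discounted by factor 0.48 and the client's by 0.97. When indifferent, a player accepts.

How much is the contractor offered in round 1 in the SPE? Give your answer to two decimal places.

Work backward from the last round.
Round 5 (the client proposes): the contractor gets 72 if talks fail, so the client offers 72 and keeps 178.
Round 4 (the contractor proposes): the client can get 178 next round, worth 0.97 × 178 = 172.66 now, so the contractor offers 172.66, keeping 77.34.
Round 3 (the client proposes): the contractor can get 77.34 next round, worth 0.48 × 77.34 = 37.1232 now; the client offers that and keeps 212.8768.
Round 2 (the contractor proposes): the client can get 212.8768 next round, worth 0.97 × 212.8768 = 206.490496 now, so the contractor offers 206.490496, keeping 43.509504.
Round 1 (the client proposes): the contractor can get 43.509504 next round, worth 0.48 × 43.509504 = 20.88456192 now, so the client offers 20.88456192, keeping 229.11543808.

20.88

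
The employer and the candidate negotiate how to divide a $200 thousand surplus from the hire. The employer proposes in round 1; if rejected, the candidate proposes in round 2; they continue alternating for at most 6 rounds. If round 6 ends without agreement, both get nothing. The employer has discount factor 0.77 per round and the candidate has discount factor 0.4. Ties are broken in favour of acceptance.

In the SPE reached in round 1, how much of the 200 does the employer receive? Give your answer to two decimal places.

168.34

Work backward from the last round.
Round 6 (the candidate proposes): rejection yields 0 for the employer; the candidate offers 0 and keeps 200.
Round 5 (the employer proposes): the candidate can get 200 next round, worth 0.4 × 200 = 80 now. The employer offers 80 and keeps 200 − 80 = 120.
Round 4 (the candidate proposes): the employer can get 120 next round, worth 0.77 × 120 = 92.4 now; the candidate offers that and keeps 107.6.
Round 3 (the employer proposes): the candidate can get 107.6 next round, worth 0.4 × 107.6 = 43.04 now; the employer offers that and keeps 156.96.
Round 2 (the candidate proposes): the employer can get 156.96 next round, worth 0.77 × 156.96 = 120.8592 now. The candidate offers 120.8592 and keeps 200 − 120.8592 = 79.1408.
Round 1 (the employer proposes): the candidate can get 79.1408 next round, worth 0.4 × 79.1408 = 31.65632 now. The employer offers 31.65632 and keeps 200 − 31.65632 = 168.34368.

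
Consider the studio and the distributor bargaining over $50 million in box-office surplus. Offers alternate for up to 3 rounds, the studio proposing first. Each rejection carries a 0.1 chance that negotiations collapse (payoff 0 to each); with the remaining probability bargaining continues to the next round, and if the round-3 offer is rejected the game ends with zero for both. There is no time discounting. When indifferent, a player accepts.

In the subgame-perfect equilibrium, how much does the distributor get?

4.5

Round 3 (the studio proposes): rejection yields 0 for the distributor; the studio offers 0 and keeps 50.
Round 2 (the distributor proposes): rejecting gives the studio an expected 0.9 × 50 = 45, so the distributor offers 45, keeping 5.
Round 1 (the studio proposes): rejecting gives the distributor an expected 0.9 × 5 = 4.5. The studio offers 4.5 and keeps 50 − 4.5 = 45.5.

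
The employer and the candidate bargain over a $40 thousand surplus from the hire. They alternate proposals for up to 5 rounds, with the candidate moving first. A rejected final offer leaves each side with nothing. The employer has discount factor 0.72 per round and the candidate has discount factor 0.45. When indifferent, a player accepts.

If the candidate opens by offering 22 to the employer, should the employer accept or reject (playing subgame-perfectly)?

Accept

Round 5 (the candidate proposes): the employer will accept anything ≥ 0, so the candidate offers 0 and keeps 40.
Round 4 (the employer proposes): the candidate can get 40 next round, worth 0.45 × 40 = 18 now. The employer offers 18 and keeps 40 − 18 = 22.
Round 3 (the candidate proposes): the employer can get 22 next round, worth 0.72 × 22 = 15.84 now, so the candidate offers 15.84, keeping 24.16.
Round 2 (the employer proposes): the candidate can get 24.16 next round, worth 0.45 × 24.16 = 10.872 now. The employer offers 10.872 and keeps 40 − 10.872 = 29.128.
So by rejecting in round 1, the employer gets 29.128 next round, worth 0.72 × 29.128 = 20.97216 now.
Offer 22 ≥ 20.97216, so the employer accepts.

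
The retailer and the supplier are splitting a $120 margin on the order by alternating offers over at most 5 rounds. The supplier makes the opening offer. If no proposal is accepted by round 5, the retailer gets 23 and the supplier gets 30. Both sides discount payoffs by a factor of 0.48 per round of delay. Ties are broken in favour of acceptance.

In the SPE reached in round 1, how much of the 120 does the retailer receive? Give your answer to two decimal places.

By backward induction:
Round 5 (the supplier proposes): the retailer gets 23 if talks fail, so the supplier offers 23 and keeps 97.
Round 4 (the retailer proposes): the supplier can get 97 next round, worth 0.48 × 97 = 46.56 now. The retailer offers 46.56 and keeps 120 − 46.56 = 73.44.
Round 3 (the supplier proposes): the retailer can get 73.44 next round, worth 0.48 × 73.44 = 35.2512 now, so the supplier offers 35.2512, keeping 84.7488.
Round 2 (the retailer proposes): the supplier can get 84.7488 next round, worth 0.48 × 84.7488 = 40.679424 now. The retailer offers 40.679424 and keeps 120 − 40.679424 = 79.320576.
Round 1 (the supplier proposes): the retailer can get 79.320576 next round, worth 0.48 × 79.320576 = 38.07387648 now; the supplier offers that and keeps 81.92612352.

38.07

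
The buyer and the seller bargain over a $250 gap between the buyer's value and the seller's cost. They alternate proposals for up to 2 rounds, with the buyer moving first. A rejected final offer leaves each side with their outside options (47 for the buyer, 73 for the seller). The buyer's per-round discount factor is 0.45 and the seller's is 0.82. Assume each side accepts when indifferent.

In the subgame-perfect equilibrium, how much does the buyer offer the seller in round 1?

Round 2 (the seller proposes): the buyer gets 47 if talks fail, so the seller offers 47 and keeps 203.
Round 1 (the buyer proposes): the seller can get 203 next round, worth 0.82 × 203 = 166.46 now; the buyer offers that and keeps 83.54.

166.46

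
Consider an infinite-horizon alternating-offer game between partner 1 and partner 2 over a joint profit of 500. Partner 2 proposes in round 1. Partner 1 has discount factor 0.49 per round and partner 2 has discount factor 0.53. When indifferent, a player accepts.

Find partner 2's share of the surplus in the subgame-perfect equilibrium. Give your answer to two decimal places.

344.45

In a stationary SPE each proposer offers the other exactly their discounted continuation value.
If partner 2 keeps x when proposing and partner 1 keeps y when proposing, then x = 500 − 0.49y and y = 500 − 0.53x.
Solving: x = 500(1 − 0.49) / (1 − 0.53·0.49) = 255 / 0.7403 ≈ 344.4550.
Partner 1 gets 500 − 344.4550 ≈ 155.5450.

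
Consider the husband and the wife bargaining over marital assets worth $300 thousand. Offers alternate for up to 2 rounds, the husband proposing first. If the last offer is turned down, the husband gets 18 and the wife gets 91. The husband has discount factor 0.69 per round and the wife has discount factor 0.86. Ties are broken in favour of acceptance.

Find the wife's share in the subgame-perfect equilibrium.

Round 2 (the wife proposes): the husband gets 18 if talks fail, so the wife offers 18 and keeps 282.
Round 1 (the husband proposes): the wife can get 282 next round, worth 0.86 × 282 = 242.52 now; the husband offers that and keeps 57.48.

242.52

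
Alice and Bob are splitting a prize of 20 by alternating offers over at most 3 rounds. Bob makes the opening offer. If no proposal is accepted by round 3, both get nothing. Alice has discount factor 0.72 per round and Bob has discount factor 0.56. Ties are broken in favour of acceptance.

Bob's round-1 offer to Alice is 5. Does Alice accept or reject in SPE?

Reject

Round 3 (Bob proposes): Alice will accept anything ≥ 0, so Bob offers 0 and keeps 20.
Round 2 (Alice proposes): Bob can get 20 next round, worth 0.56 × 20 = 11.2 now. Alice offers 11.2 and keeps 20 − 11.2 = 8.8.
So by rejecting in round 1, Alice gets 8.8 next round, worth 0.72 × 8.8 = 6.336 now.
Offer 5 < 6.336, so Alice rejects.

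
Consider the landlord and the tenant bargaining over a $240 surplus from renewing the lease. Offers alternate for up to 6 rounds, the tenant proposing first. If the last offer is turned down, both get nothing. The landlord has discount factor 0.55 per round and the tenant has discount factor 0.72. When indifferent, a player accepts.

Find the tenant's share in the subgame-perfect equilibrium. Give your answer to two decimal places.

Round 6 (the landlord proposes): the tenant will accept anything ≥ 0, so the landlord offers 0 and keeps 240.
Round 5 (the tenant proposes): the landlord can get 240 next round, worth 0.55 × 240 = 132 now, so the tenant offers 132, keeping 108.
Round 4 (the landlord proposes): the tenant can get 108 next round, worth 0.72 × 108 = 77.76 now; the landlord offers that and keeps 162.24.
Round 3 (the tenant proposes): the landlord can get 162.24 next round, worth 0.55 × 162.24 = 89.232 now, so the tenant offers 89.232, keeping 150.768.
Round 2 (the landlord proposes): the tenant can get 150.768 next round, worth 0.72 × 150.768 = 108.55296 now. The landlord offers 108.55296 and keeps 240 − 108.55296 = 131.44704.
Round 1 (the tenant proposes): the landlord can get 131.44704 next round, worth 0.55 × 131.44704 = 72.295872 now, so the tenant offers 72.295872, keeping 167.704128.

167.70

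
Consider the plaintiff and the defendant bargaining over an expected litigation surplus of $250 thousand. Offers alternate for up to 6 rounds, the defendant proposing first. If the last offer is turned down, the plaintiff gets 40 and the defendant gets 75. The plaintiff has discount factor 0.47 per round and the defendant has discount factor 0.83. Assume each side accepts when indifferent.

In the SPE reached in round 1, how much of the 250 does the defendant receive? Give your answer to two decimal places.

209.72

By backward induction:
Round 6 (the plaintiff proposes): the defendant gets 75 if talks fail, so the plaintiff offers 75 and keeps 175.
Round 5 (the defendant proposes): the plaintiff can get 175 next round, worth 0.47 × 175 = 82.25 now, so the defendant offers 82.25, keeping 167.75.
Round 4 (the plaintiff proposes): the defendant can get 167.75 next round, worth 0.83 × 167.75 = 139.2325 now; the plaintiff offers that and keeps 110.7675.
Round 3 (the defendant proposes): the plaintiff can get 110.7675 next round, worth 0.47 × 110.7675 = 52.060725 now. The defendant offers 52.060725 and keeps 250 − 52.060725 = 197.939275.
Round 2 (the plaintiff proposes): the defendant can get 197.939275 next round, worth 0.83 × 197.939275 = 164.28959825 now; the plaintiff offers that and keeps 85.71040175.
Round 1 (the defendant proposes): the plaintiff can get 85.71040175 next round, worth 0.47 × 85.71040175 = 40.2838888225 now; the defendant offers that and keeps 209.7161111775.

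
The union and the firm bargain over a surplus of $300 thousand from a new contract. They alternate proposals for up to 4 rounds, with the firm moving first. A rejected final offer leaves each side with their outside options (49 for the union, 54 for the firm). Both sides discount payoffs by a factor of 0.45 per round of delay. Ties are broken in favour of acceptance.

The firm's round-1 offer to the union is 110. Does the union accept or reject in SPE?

Work out the union's continuation value if the offer is rejected.
Round 4 (the union proposes): the firm gets 54 if talks fail, so the union offers 54 and keeps 246.
Round 3 (the firm proposes): the union can get 246 next round, worth 0.45 × 246 = 110.7 now; the firm offers that and keeps 189.3.
Round 2 (the union proposes): the firm can get 189.3 next round, worth 0.45 × 189.3 = 85.185 now; the union offers that and keeps 214.815.
So by rejecting in round 1, the union gets 214.815 next round, worth 0.45 × 214.815 = 96.66675 now.
Offer 110 ≥ 96.66675, so the union accepts.

Accept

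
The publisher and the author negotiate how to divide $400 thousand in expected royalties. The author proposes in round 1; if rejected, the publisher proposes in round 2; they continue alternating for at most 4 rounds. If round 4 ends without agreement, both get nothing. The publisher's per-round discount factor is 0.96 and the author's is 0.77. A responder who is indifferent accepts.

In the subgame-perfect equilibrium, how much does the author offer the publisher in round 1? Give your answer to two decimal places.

Work backward from the last round.
Round 4 (the publisher proposes): the author will accept anything ≥ 0, so the publisher offers 0 and keeps 400.
Round 3 (the author proposes): the publisher can get 400 next round, worth 0.96 × 400 = 384 now. The author offers 384 and keeps 400 − 384 = 16.
Round 2 (the publisher proposes): the author can get 16 next round, worth 0.77 × 16 = 12.32 now, so the publisher offers 12.32, keeping 387.68.
Round 1 (the author proposes): the publisher can get 387.68 next round, worth 0.96 × 387.68 = 372.1728 now. The author offers 372.1728 and keeps 400 − 372.1728 = 27.8272.

372.17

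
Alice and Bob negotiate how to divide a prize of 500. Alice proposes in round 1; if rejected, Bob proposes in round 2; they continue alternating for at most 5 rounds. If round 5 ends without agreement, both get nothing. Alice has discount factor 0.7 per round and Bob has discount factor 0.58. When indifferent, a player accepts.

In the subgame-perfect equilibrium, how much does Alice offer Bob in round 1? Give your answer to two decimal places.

122.32

Work backward from the last round.
Round 5 (Alice proposes): Bob will accept anything ≥ 0, so Alice offers 0 and keeps 500.
Round 4 (Bob proposes): Alice can get 500 next round, worth 0.7 × 500 = 350 now; Bob offers that and keeps 150.
Round 3 (Alice proposes): Bob can get 150 next round, worth 0.58 × 150 = 87 now. Alice offers 87 and keeps 500 − 87 = 413.
Round 2 (Bob proposes): Alice can get 413 next round, worth 0.7 × 413 = 289.1 now. Bob offers 289.1 and keeps 500 − 289.1 = 210.9.
Round 1 (Alice proposes): Bob can get 210.9 next round, worth 0.58 × 210.9 = 122.322 now, so Alice offers 122.322, keeping 377.678.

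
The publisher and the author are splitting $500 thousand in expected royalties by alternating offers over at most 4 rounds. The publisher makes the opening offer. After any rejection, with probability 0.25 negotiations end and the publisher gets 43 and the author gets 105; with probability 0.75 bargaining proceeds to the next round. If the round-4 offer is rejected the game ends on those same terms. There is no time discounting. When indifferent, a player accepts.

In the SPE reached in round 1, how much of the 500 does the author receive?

319.5

Round 4 (the author proposes): the publisher gets 43 if talks fail, so the author offers 43 and keeps 457.
Round 3 (the publisher proposes): rejecting gives the author an expected 0.75 × 457 + 0.25 × 105 = 369. The publisher offers 369 and keeps 500 − 369 = 131.
Round 2 (the author proposes): rejecting gives the publisher an expected 0.75 × 131 + 0.25 × 43 = 109, so the author offers 109, keeping 391.
Round 1 (the publisher proposes): rejecting gives the author an expected 0.75 × 391 + 0.25 × 105 = 319.5. The publisher offers 319.5 and keeps 500 − 319.5 = 180.5.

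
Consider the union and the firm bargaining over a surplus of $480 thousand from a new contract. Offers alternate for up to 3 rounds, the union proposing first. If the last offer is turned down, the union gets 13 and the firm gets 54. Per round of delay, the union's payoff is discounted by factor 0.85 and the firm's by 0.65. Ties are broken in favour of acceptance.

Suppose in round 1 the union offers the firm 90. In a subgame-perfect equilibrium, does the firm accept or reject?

Work out the firm's continuation value if the offer is rejected.
Round 3 (the union proposes): the firm gets 54 if talks fail, so the union offers 54 and keeps 426.
Round 2 (the firm proposes): the union can get 426 next round, worth 0.85 × 426 = 362.1 now. The firm offers 362.1 and keeps 480 − 362.1 = 117.9.
So by rejecting in round 1, the firm gets 117.9 next round, worth 0.65 × 117.9 = 76.635 now.
Offer 90 ≥ 76.635, so the firm accepts.

Accept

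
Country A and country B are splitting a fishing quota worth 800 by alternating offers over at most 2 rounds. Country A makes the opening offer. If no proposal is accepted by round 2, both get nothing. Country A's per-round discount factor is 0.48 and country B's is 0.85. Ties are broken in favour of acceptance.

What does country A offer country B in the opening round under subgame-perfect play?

680

Round 2 (country B proposes): country A will accept anything ≥ 0, so country B offers 0 and keeps 800.
Round 1 (country A proposes): country B can get 800 next round, worth 0.85 × 800 = 680 now, so country A offers 680, keeping 120.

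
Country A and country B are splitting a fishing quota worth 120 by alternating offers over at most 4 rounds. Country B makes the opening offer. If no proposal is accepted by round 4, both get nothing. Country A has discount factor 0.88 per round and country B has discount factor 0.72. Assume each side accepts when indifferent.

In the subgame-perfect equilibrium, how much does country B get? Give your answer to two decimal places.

Round 4 (country A proposes): rejection yields 0 for country B; country A offers 0 and keeps 120.
Round 3 (country B proposes): country A can get 120 next round, worth 0.88 × 120 = 105.6 now, so country B offers 105.6, keeping 14.4.
Round 2 (country A proposes): country B can get 14.4 next round, worth 0.72 × 14.4 = 10.368 now. Country A offers 10.368 and keeps 120 − 10.368 = 109.632.
Round 1 (country B proposes): country A can get 109.632 next round, worth 0.88 × 109.632 = 96.47616 now, so country B offers 96.47616, keeping 23.52384.

23.52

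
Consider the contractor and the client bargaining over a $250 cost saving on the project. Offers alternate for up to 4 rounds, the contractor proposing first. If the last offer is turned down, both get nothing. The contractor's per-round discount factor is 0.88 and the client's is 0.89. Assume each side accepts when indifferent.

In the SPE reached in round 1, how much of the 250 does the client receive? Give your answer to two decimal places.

200.96

Work backward from the last round.
Round 4 (the client proposes): the contractor will accept anything ≥ 0, so the client offers 0 and keeps 250.
Round 3 (the contractor proposes): the client can get 250 next round, worth 0.89 × 250 = 222.5 now; the contractor offers that and keeps 27.5.
Round 2 (the client proposes): the contractor can get 27.5 next round, worth 0.88 × 27.5 = 24.2 now, so the client offers 24.2, keeping 225.8.
Round 1 (the contractor proposes): the client can get 225.8 next round, worth 0.89 × 225.8 = 200.962 now, so the contractor offers 200.962, keeping 49.038.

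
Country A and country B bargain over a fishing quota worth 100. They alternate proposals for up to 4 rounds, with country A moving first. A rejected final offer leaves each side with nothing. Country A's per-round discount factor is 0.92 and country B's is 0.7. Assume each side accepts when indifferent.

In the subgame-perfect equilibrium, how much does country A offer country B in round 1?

50.68

Round 4 (country B proposes): rejection yields 0 for country A; country B offers 0 and keeps 100.
Round 3 (country A proposes): country B can get 100 next round, worth 0.7 × 100 = 70 now, so country A offers 70, keeping 30.
Round 2 (country B proposes): country A can get 30 next round, worth 0.92 × 30 = 27.6 now; country B offers that and keeps 72.4.
Round 1 (country A proposes): country B can get 72.4 next round, worth 0.7 × 72.4 = 50.68 now. Country A offers 50.68 and keeps 100 − 50.68 = 49.32.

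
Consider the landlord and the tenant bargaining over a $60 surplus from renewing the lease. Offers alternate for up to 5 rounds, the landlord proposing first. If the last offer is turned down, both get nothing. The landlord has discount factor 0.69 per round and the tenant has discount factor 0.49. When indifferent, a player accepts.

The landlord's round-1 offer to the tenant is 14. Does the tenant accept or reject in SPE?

Accept

Work out the tenant's continuation value if the offer is rejected.
Round 5 (the landlord proposes): rejection yields 0 for the tenant; the landlord offers 0 and keeps 60.
Round 4 (the tenant proposes): the landlord can get 60 next round, worth 0.69 × 60 = 41.4 now; the tenant offers that and keeps 18.6.
Round 3 (the landlord proposes): the tenant can get 18.6 next round, worth 0.49 × 18.6 = 9.114 now. The landlord offers 9.114 and keeps 60 − 9.114 = 50.886.
Round 2 (the tenant proposes): the landlord can get 50.886 next round, worth 0.69 × 50.886 = 35.11134 now; the tenant offers that and keeps 24.88866.
So by rejecting in round 1, the tenant gets 24.88866 next round, worth 0.49 × 24.88866 = 12.1954434 now.
Offer 14 ≥ 12.1954434, so the tenant accepts.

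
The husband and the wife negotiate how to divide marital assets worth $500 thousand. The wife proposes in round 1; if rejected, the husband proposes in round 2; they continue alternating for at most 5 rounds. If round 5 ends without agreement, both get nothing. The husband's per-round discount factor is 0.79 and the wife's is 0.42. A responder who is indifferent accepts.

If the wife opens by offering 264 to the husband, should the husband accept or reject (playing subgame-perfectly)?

Work out the husband's continuation value if the offer is rejected.
Round 5 (the wife proposes): the husband will accept anything ≥ 0, so the wife offers 0 and keeps 500.
Round 4 (the husband proposes): the wife can get 500 next round, worth 0.42 × 500 = 210 now, so the husband offers 210, keeping 290.
Round 3 (the wife proposes): the husband can get 290 next round, worth 0.79 × 290 = 229.1 now, so the wife offers 229.1, keeping 270.9.
Round 2 (the husband proposes): the wife can get 270.9 next round, worth 0.42 × 270.9 = 113.778 now; the husband offers that and keeps 386.222.
So by rejecting in round 1, the husband gets 386.222 next round, worth 0.79 × 386.222 = 305.11538 now.
Offer 264 < 305.11538, so the husband rejects.

Reject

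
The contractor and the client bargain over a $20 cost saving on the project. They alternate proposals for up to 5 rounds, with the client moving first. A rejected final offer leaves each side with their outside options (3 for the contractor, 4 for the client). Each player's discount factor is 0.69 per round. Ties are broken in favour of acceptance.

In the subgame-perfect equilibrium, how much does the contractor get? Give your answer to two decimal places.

By backward induction:
Round 5 (the client proposes): the contractor gets 3 if talks fail, so the client offers 3 and keeps 17.
Round 4 (the contractor proposes): the client can get 17 next round, worth 0.69 × 17 = 11.73 now; the contractor offers that and keeps 8.27.
Round 3 (the client proposes): the contractor can get 8.27 next round, worth 0.69 × 8.27 = 5.7063 now; the client offers that and keeps 14.2937.
Round 2 (the contractor proposes): the client can get 14.2937 next round, worth 0.69 × 14.2937 = 9.862653 now; the contractor offers that and keeps 10.137347.
Round 1 (the client proposes): the contractor can get 10.137347 next round, worth 0.69 × 10.137347 = 6.99476943 now, so the client offers 6.99476943, keeping 13.00523057.

6.99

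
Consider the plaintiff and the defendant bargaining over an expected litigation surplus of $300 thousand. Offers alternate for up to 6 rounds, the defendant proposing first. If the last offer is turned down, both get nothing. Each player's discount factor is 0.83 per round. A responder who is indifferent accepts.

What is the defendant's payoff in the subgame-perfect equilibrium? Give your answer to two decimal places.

110.34

Round 6 (the plaintiff proposes): rejection yields 0 for the defendant; the plaintiff offers 0 and keeps 300.
Round 5 (the defendant proposes): the plaintiff can get 300 next round, worth 0.83 × 300 = 249 now, so the defendant offers 249, keeping 51.
Round 4 (the plaintiff proposes): the defendant can get 51 next round, worth 0.83 × 51 = 42.33 now, so the plaintiff offers 42.33, keeping 257.67.
Round 3 (the defendant proposes): the plaintiff can get 257.67 next round, worth 0.83 × 257.67 = 213.8661 now. The defendant offers 213.8661 and keeps 300 − 213.8661 = 86.1339.
Round 2 (the plaintiff proposes): the defendant can get 86.1339 next round, worth 0.83 × 86.1339 = 71.491137 now; the plaintiff offers that and keeps 228.508863.
Round 1 (the defendant proposes): the plaintiff can get 228.508863 next round, worth 0.83 × 228.508863 = 189.66235629 now. The defendant offers 189.66235629 and keeps 300 − 189.66235629 = 110.33764371.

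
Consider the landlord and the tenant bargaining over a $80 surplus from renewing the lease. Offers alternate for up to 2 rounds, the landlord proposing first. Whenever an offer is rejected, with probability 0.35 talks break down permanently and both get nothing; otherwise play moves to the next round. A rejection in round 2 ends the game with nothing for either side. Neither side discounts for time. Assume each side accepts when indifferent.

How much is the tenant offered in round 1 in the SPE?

By backward induction:
Round 2 (the tenant proposes): rejection yields 0 for the landlord; the tenant offers 0 and keeps 80.
Round 1 (the landlord proposes): rejecting gives the tenant an expected 0.65 × 80 = 52, so the landlord offers 52, keeping 28.

52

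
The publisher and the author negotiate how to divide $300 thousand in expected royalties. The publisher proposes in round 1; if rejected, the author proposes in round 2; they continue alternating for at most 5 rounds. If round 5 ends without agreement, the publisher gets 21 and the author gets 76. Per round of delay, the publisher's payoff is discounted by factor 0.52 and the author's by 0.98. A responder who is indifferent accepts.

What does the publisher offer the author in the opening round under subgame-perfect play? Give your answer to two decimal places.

232.77

Solve by backward induction from round 5.
Round 5 (the publisher proposes): the author gets 76 if talks fail, so the publisher offers 76 and keeps 224.
Round 4 (the author proposes): the publisher can get 224 next round, worth 0.52 × 224 = 116.48 now; the author offers that and keeps 183.52.
Round 3 (the publisher proposes): the author can get 183.52 next round, worth 0.98 × 183.52 = 179.8496 now, so the publisher offers 179.8496, keeping 120.1504.
Round 2 (the author proposes): the publisher can get 120.1504 next round, worth 0.52 × 120.1504 = 62.478208 now, so the author offers 62.478208, keeping 237.521792.
Round 1 (the publisher proposes): the author can get 237.521792 next round, worth 0.98 × 237.521792 = 232.77135616 now, so the publisher offers 232.77135616, keeping 67.22864384.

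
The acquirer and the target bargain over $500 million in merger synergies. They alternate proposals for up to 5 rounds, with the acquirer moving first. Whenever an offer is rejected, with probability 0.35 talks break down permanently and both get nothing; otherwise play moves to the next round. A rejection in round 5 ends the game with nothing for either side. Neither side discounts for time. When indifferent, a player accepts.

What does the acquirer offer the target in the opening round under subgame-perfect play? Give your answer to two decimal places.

161.81

Round 5 (the acquirer proposes): the target will accept anything ≥ 0, so the acquirer offers 0 and keeps 500.
Round 4 (the target proposes): rejecting gives the acquirer an expected 0.65 × 500 = 325, so the target offers 325, keeping 175.
Round 3 (the acquirer proposes): rejecting gives the target an expected 0.65 × 175 = 113.75. The acquirer offers 113.75 and keeps 500 − 113.75 = 386.25.
Round 2 (the target proposes): rejecting gives the acquirer an expected 0.65 × 386.25 = 251.0625. The target offers 251.0625 and keeps 500 − 251.0625 = 248.9375.
Round 1 (the acquirer proposes): rejecting gives the target an expected 0.65 × 248.9375 = 161.809375; the acquirer offers that and keeps 338.190625.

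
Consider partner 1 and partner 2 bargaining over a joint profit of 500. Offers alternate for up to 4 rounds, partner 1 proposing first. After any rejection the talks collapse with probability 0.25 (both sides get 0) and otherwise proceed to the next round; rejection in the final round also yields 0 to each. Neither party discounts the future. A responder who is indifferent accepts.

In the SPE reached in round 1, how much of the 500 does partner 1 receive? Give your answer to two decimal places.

By backward induction:
Round 4 (partner 2 proposes): partner 1 will accept anything ≥ 0, so partner 2 offers 0 and keeps 500.
Round 3 (partner 1 proposes): rejecting gives partner 2 an expected 0.75 × 500 = 375. Partner 1 offers 375 and keeps 500 − 375 = 125.
Round 2 (partner 2 proposes): rejecting gives partner 1 an expected 0.75 × 125 = 93.75; partner 2 offers that and keeps 406.25.
Round 1 (partner 1 proposes): rejecting gives partner 2 an expected 0.75 × 406.25 = 304.6875, so partner 1 offers 304.6875, keeping 195.3125.

195.31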